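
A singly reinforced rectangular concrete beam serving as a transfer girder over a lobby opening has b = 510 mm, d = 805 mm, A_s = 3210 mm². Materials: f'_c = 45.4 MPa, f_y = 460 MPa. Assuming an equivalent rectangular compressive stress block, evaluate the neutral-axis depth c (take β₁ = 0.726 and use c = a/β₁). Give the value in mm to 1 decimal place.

T = A_s f_y = 3210 × 460 = 1476600 N = 1476.6 kN.
Setting C = 0.85 f'_c a b equal to T: a = 1476600/(0.85 × 45.4 × 510) = 75.027 mm.
With β₁ = 0.726, c = a/β₁ = 75.027/0.726 = 103.3 mm.

c ≈ 103.3 mm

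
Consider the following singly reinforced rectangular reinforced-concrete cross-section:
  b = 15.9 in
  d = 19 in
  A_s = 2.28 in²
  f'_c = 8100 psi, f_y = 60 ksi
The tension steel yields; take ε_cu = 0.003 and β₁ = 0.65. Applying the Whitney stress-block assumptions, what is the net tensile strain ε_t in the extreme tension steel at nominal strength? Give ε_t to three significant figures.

ε_t ≈ 0.0266

a = A_s f_y/(0.85 f'_c b) = 1.250 in.
β₁ = 0.65, so c = a/β₁ = 1.250/0.65 = 1.923 in.
From the linear strain diagram with ε_cu = 0.003: ε_t = 0.003 (d − c)/c = 0.003 × (19 − 1.923)/1.923 = 0.0266.
Since ε_t ≥ 0.005, the section is tension-controlled.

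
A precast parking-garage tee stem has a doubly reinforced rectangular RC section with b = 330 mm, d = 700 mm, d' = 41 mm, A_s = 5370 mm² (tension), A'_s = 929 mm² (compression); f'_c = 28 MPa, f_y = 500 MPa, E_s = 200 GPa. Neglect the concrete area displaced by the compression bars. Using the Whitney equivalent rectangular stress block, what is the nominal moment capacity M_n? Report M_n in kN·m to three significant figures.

M_n ≈ 1550 kN·m

Assume both tension and compression steel yield.
Net tension couple steel: A_s − A'_s = 4441 mm².
a = (A_s − A'_s) f_y / (0.85 f'_c b) = 2220500/(0.85 × 28 × 330) = 282.72 mm.
c = a/β₁ = 282.72/0.85 = 332.61 mm; ε'_s = 0.003(c − d')/c = 0.0026 ≥ f_y/E_s = 0.0025, so compression steel does yield.
M_n = (A_s − A'_s) f_y (d − a/2) + A'_s f_y (d − d') = [2220500 × (700 − 141.36) + 464500 × (700 − 41)] × 10⁻⁶ = 1240.46 + 306.11 = 1546.57 kN·m.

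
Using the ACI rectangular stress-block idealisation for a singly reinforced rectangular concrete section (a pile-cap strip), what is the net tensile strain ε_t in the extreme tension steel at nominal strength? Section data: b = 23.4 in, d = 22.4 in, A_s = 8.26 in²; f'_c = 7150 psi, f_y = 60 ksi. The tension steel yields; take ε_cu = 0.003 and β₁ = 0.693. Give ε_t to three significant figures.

a = A_s f_y/(0.85 f'_c b) = 3.485 in.
β₁ = 0.693, so c = a/β₁ = 3.485/0.693 = 5.029 in.
From the linear strain diagram with ε_cu = 0.003: ε_t = 0.003 (d − c)/c = 0.003 × (22.4 − 5.029)/5.029 = 0.0104.
Since ε_t ≥ 0.005, the section is tension-controlled.

ε_t ≈ 0.0104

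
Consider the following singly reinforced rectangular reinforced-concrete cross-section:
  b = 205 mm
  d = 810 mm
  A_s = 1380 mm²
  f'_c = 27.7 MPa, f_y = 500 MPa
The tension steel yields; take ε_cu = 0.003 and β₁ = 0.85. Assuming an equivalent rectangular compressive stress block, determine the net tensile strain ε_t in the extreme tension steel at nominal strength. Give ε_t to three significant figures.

a = A_s f_y/(0.85 f'_c b) = 142.95 mm.
β₁ = 0.85, so c = a/β₁ = 142.95/0.85 = 168.18 mm.
From the linear strain diagram with ε_cu = 0.003: ε_t = 0.003 (d − c)/c = 0.003 × (810 − 168.18)/168.18 = 0.0114.
Since ε_t ≥ 0.005, the section is tension-controlled.

ε_t ≈ 0.0114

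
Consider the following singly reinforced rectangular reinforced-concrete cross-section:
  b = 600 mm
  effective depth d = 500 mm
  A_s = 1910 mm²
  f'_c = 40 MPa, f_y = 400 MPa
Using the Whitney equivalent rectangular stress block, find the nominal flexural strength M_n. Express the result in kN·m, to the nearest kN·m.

T = A_s f_y = 1910 × 400 = 764000 N = 764 kN.
From C = T: a = T/(0.85 f'_c b) = 764000/(0.85 × 40 × 600) = 37.45 mm.
M_n = T(d − a/2) = 764 kN × (500 − 18.725) mm = 367.69 kN·m.

M_n ≈ 368 kN·m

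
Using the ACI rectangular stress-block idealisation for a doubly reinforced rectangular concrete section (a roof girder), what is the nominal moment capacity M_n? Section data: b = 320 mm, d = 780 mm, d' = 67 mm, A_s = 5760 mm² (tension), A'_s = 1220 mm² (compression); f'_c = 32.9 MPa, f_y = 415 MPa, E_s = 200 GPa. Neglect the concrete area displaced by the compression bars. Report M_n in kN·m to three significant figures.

Assume both tension and compression steel yield.
Net tension couple steel: A_s − A'_s = 4540 mm².
a = (A_s − A'_s) f_y / (0.85 f'_c b) = 1884100/(0.85 × 32.9 × 320) = 210.54 mm.
c = a/β₁ = 210.54/0.815 = 258.33 mm; ε'_s = 0.003(c − d')/c = 0.0022 ≥ f_y/E_s = 0.0021, so compression steel does yield.
M_n = (A_s − A'_s) f_y (d − a/2) + A'_s f_y (d − d') = [1884100 × (780 − 105.27) + 506300 × (780 − 67)] × 10⁻⁶ = 1271.26 + 360.99 = 1632.25 kN·m.

M_n ≈ 1630 kN·m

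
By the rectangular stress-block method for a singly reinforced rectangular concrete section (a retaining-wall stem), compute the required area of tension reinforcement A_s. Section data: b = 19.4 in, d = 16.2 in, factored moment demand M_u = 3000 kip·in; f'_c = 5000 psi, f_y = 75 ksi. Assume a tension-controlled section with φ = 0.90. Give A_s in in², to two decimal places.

A_s ≈ 3.00 in²

M_n = M_u/φ = 3000/0.90 = 3333.33 kip·in.
From M_n = 0.85 f'_c a b (d − a/2):
a = d − √(d² − 2M_n/(0.85 f'_c b)) = 16.2 − √(16.2² − 2 × 3333.33/(0.85 × 5 × 19.4)) = 2.725 in.
A_s = 0.85 f'_c a b / f_y = 0.85 × 5 × 2.725 × 19.4 / 75 = 2.996 in².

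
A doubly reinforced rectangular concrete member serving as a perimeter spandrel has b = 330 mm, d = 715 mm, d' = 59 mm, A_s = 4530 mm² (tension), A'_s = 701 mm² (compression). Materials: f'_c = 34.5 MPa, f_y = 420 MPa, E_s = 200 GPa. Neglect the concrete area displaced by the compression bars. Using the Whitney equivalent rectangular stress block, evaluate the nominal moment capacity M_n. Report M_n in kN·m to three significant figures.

M_n ≈ 1210 kN·m

Assume both tension and compression steel yield.
Net tension couple steel: A_s − A'_s = 3829 mm².
a = (A_s − A'_s) f_y / (0.85 f'_c b) = 1608180/(0.85 × 34.5 × 330) = 166.18 mm.
c = a/β₁ = 166.18/0.804 = 206.69 mm; ε'_s = 0.003(c − d')/c = 0.0021 ≥ f_y/E_s = 0.0021, so compression steel does yield.
M_n = (A_s − A'_s) f_y (d − a/2) + A'_s f_y (d − d') = [1608180 × (715 − 83.09) + 294420 × (715 − 59)] × 10⁻⁶ = 1016.23 + 193.14 = 1209.37 kN·m.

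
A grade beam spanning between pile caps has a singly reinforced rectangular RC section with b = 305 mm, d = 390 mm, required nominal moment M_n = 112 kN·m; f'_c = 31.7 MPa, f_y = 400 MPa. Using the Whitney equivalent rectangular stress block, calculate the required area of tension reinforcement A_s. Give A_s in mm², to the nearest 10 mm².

With M_n = 0.85 f'_c a b (d − a/2), solve the quadratic for a:
a = d − √(d² − 2M_n/(0.85 f'_c b)) = 390 − √(390² − 2 × 112×10⁶/(0.85 × 31.7 × 305)) = 36.67 mm.
A_s = 0.85 f'_c a b / f_y = 0.85 × 31.7 × 36.67 × 305 / 400 = 753.4 mm².

A_s ≈ 750 mm²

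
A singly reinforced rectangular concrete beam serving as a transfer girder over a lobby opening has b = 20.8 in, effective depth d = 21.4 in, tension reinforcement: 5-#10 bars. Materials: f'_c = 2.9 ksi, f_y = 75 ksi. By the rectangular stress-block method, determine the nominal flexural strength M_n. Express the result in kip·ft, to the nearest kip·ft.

A_s = 5 × 1.27 = 6.35 in².
T = A_s f_y = 6.35 × 75 = 476.25 kips.
a = T/(0.85 f'_c b) = 476.25/(0.85 × 2.9 × 20.8) = 9.289 in.
M_n = T(d − a/2) = 476.25 × (21.4 − 4.6445) = 7979.8 kip·in = 7979.8/12 = 664.98 kip·ft.

M_n ≈ 665 kip·ft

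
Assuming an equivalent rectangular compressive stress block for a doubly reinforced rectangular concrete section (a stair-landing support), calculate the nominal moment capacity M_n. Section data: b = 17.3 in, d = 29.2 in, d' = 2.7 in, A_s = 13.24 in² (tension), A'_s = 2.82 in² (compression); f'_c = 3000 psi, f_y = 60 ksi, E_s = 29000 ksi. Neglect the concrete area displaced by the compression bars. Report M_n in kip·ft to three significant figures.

M_n ≈ 1530 kip·ft

Assume both steels yield.
a = (A_s − A'_s) f_y/(0.85 f'_c b) = (13.24 − 2.82) × 60/(0.85 × 3 × 17.3) = 14.172 in.
c = a/β₁ = 14.172/0.85 = 16.673 in; ε'_s = 0.003(c − d')/c = 0.0025 ≥ ε_y = 0.0021, so the compression steel yields.
M_n = (A_s − A'_s) f_y (d − a/2) + A'_s f_y (d − d') = 625.2 × (29.2 − 7.086) + 169.2 × (29.2 − 2.7) = 13825.7 + 4483.8 = 18309.5 kip·in = 18309.5/12 = 1525.79 kip·ft.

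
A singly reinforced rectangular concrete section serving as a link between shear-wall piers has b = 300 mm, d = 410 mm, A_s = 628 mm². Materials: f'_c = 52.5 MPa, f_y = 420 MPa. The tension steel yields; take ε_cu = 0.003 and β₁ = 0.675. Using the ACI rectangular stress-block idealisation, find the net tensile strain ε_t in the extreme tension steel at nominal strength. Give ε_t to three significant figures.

a = A_s f_y/(0.85 f'_c b) = 19.70 mm.
β₁ = 0.675, so c = a/β₁ = 19.70/0.675 = 29.19 mm.
From the linear strain diagram with ε_cu = 0.003: ε_t = 0.003 (d − c)/c = 0.003 × (410 − 29.19)/29.19 = 0.0391.
Since ε_t ≥ 0.005, the section is tension-controlled.

ε_t ≈ 0.0391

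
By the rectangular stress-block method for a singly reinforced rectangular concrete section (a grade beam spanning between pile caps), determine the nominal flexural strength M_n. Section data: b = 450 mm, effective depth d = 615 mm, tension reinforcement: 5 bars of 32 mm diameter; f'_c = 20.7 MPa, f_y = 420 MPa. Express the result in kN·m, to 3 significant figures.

M_n ≈ 858 kN·m

A_s = 5 × 804 = 4020 mm².
T = A_s f_y = 4020 × 420 = 1688400 N = 1688.4 kN.
From C = T: a = T/(0.85 f'_c b) = 1688400/(0.85 × 20.7 × 450) = 213.24 mm.
M_n = T(d − a/2) = 1688.4 kN × (615 − 106.62) mm = 858.35 kN·m.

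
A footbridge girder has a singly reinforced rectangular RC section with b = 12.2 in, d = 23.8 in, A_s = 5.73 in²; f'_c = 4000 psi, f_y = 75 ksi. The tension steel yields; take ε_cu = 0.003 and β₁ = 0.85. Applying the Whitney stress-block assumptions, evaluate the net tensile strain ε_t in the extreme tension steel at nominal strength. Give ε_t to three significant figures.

a = A_s f_y/(0.85 f'_c b) = 10.360 in.
β₁ = 0.85, so c = a/β₁ = 10.360/0.85 = 12.188 in.
From the linear strain diagram with ε_cu = 0.003: ε_t = 0.003 (d − c)/c = 0.003 × (23.8 − 12.188)/12.188 = 0.00286.
ε_t < 0.004 — the section is over-reinforced for flexure under ACI limits.

ε_t ≈ 0.00286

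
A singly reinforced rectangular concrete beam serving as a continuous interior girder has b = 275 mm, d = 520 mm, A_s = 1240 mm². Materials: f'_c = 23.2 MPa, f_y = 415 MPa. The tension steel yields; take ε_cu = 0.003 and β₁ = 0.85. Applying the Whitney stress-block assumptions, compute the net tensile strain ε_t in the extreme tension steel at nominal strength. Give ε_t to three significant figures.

a = A_s f_y/(0.85 f'_c b) = 94.89 mm.
β₁ = 0.85, so c = a/β₁ = 94.89/0.85 = 111.64 mm.
From the linear strain diagram with ε_cu = 0.003: ε_t = 0.003 (d − c)/c = 0.003 × (520 − 111.64)/111.64 = 0.0110.
Since ε_t ≥ 0.005, the section is tension-controlled.

ε_t ≈ 0.0110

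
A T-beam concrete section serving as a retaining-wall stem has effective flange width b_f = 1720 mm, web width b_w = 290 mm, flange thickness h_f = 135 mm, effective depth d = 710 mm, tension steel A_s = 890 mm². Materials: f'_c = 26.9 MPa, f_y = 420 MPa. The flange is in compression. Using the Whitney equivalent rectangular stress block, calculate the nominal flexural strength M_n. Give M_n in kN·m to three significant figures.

Tension: T = A_s f_y = 890 × 420 = 373800 N.
Try a within the flange: a = T/(0.85 f'_c b_f) = 373800/(0.85 × 26.9 × 1720) = 9.50 mm.
Since a = 9.50 ≤ h_f = 135 mm, the stress block lies entirely in the flange; analyse as a rectangular beam of width b_f.
M_n = T(d − a/2) = 373800 × (710 − 4.75) = 263.62 × 10⁶ N·mm.
M_n = 263.62 kN·m.

M_n ≈ 264 kN·m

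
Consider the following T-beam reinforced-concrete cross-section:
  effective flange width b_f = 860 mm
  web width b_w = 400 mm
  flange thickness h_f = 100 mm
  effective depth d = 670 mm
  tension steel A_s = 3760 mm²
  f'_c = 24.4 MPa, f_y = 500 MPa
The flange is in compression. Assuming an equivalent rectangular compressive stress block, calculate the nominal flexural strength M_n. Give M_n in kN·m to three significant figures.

Tension: T = A_s f_y = 3760 × 500 = 1880000 N.
Try a within the flange: a = T/(0.85 f'_c b_f) = 1880000/(0.85 × 24.4 × 860) = 105.40 mm.
a = 105.40 > h_f = 100 mm: the block extends into the web. Split into flange-overhang and web parts.
C_f = 0.85 f'_c (b_f − b_w) h_f = 0.85 × 24.4 × (860 − 400) × 100 = 954040 N.
Remaining web compression depth: a_w = (T − C_f)/(0.85 f'_c b_w) = (1880000 − 954040)/(0.85 × 24.4 × 400) = 111.62 mm.
M_n = C_f(d − h_f/2) + (T − C_f)(d − a_w/2) = 954040 × (670 − 50) + 925960 × (670 − 55.81) = 591.50 + 568.72 = 1160.22 × 10⁶ N·mm.
M_n = 1160.22 kN·m.

M_n ≈ 1160 kN·m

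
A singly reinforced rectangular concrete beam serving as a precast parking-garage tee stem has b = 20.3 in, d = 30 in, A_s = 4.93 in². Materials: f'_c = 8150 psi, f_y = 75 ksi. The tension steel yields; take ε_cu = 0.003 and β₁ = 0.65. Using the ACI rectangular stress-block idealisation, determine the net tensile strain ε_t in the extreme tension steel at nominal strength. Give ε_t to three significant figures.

ε_t ≈ 0.0192

a = A_s f_y/(0.85 f'_c b) = 2.629 in.
β₁ = 0.65, so c = a/β₁ = 2.629/0.65 = 4.045 in.
From the linear strain diagram with ε_cu = 0.003: ε_t = 0.003 (d − c)/c = 0.003 × (30 − 4.045)/4.045 = 0.0192.
Since ε_t ≥ 0.005, the section is tension-controlled.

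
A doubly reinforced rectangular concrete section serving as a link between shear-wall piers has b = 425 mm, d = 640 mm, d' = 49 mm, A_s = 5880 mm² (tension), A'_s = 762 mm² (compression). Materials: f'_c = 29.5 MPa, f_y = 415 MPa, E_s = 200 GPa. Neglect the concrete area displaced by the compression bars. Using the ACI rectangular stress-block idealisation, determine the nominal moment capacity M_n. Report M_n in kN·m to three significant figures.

M_n ≈ 1330 kN·m

Assume both tension and compression steel yield.
Net tension couple steel: A_s − A'_s = 5118 mm².
a = (A_s − A'_s) f_y / (0.85 f'_c b) = 2123970/(0.85 × 29.5 × 425) = 199.31 mm.
c = a/β₁ = 199.31/0.839 = 237.56 mm; ε'_s = 0.003(c − d')/c = 0.0024 ≥ f_y/E_s = 0.0021, so compression steel does yield.
M_n = (A_s − A'_s) f_y (d − a/2) + A'_s f_y (d − d') = [2123970 × (640 − 99.655) + 316230 × (640 − 49)] × 10⁻⁶ = 1147.68 + 186.89 = 1334.57 kN·m.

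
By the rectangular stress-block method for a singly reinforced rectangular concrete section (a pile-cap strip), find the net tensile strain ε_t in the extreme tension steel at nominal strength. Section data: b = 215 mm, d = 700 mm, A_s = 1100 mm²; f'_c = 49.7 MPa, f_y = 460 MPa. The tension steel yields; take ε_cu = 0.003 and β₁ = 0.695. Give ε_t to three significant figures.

ε_t ≈ 0.0232

a = A_s f_y/(0.85 f'_c b) = 55.71 mm.
β₁ = 0.695, so c = a/β₁ = 55.71/0.695 = 80.16 mm.
From the linear strain diagram with ε_cu = 0.003: ε_t = 0.003 (d − c)/c = 0.003 × (700 − 80.16)/80.16 = 0.0232.
Since ε_t ≥ 0.005, the section is tension-controlled.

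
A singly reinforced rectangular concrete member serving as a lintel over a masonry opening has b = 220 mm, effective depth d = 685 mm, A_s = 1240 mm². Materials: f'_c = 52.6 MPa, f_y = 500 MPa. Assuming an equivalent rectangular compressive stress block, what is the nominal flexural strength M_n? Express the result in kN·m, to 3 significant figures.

M_n ≈ 405 kN·m

T = A_s f_y = 1240 × 500 = 620000 N = 620 kN.
From C = T: a = T/(0.85 f'_c b) = 620000/(0.85 × 52.6 × 220) = 63.03 mm.
M_n = T(d − a/2) = 620 kN × (685 − 31.515) mm = 405.16 kN·m.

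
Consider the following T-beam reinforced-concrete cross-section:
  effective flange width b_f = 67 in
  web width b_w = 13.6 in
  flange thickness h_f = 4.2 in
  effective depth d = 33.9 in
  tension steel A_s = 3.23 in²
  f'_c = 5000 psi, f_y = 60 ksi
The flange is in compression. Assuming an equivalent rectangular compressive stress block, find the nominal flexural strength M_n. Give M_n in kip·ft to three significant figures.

M_n ≈ 542 kip·ft

Tension: T = A_s f_y = 3.23 × 60 = 193.8 kips.
Try a within the flange: a = T/(0.85 f'_c b_f) = 193.8/(0.85 × 5 × 67) = 0.681 in.
Since a = 0.681 ≤ h_f = 4.2 in, the stress block lies entirely in the flange; analyse as a rectangular beam of width b_f.
M_n = T(d − a/2) = 193.8 × (33.9 − 0.3405) = 6503.8 kip·in.
M_n = 6503.8/12 = 541.98 kip·ft.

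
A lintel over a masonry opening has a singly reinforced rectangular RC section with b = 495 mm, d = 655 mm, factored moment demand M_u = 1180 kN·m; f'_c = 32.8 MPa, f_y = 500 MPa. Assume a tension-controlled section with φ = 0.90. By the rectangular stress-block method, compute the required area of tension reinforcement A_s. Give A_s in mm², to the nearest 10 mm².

A_s ≈ 4580 mm²

M_n = M_u/φ = 1180/0.90 = 1311.11 kN·m.
With M_n = 0.85 f'_c a b (d − a/2), solve the quadratic for a:
a = d − √(d² − 2M_n/(0.85 f'_c b)) = 655 − √(655² − 2 × 1311.11×10⁶/(0.85 × 32.8 × 495)) = 166.11 mm.
A_s = 0.85 f'_c a b / f_y = 0.85 × 32.8 × 166.11 × 495 / 500 = 4584.8 mm².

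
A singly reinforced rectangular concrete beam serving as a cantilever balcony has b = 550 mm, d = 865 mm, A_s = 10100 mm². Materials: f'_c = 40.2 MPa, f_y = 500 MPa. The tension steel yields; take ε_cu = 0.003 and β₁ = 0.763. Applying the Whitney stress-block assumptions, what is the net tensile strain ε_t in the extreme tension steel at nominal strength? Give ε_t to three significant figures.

a = A_s f_y/(0.85 f'_c b) = 268.71 mm.
β₁ = 0.763, so c = a/β₁ = 268.71/0.763 = 352.18 mm.
From the linear strain diagram with ε_cu = 0.003: ε_t = 0.003 (d − c)/c = 0.003 × (865 − 352.18)/352.18 = 0.00437.
ε_t is between 0.004 and 0.005 — transition zone.

ε_t ≈ 0.00437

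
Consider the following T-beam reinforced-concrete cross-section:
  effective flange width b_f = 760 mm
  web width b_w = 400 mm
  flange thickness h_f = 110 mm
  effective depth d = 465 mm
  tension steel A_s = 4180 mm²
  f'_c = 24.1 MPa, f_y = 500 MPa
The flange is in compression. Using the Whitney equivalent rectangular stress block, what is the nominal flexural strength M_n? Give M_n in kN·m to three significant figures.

M_n ≈ 827 kN·m

Tension: T = A_s f_y = 4180 × 500 = 2090000 N.
Try a within the flange: a = T/(0.85 f'_c b_f) = 2090000/(0.85 × 24.1 × 760) = 134.24 mm.
a = 134.24 > h_f = 110 mm: the block extends into the web. Split into flange-overhang and web parts.
C_f = 0.85 f'_c (b_f − b_w) h_f = 0.85 × 24.1 × (760 − 400) × 110 = 811206 N.
Remaining web compression depth: a_w = (T − C_f)/(0.85 f'_c b_w) = (2090000 − 811206)/(0.85 × 24.1 × 400) = 156.06 mm.
M_n = C_f(d − h_f/2) + (T − C_f)(d − a_w/2) = 811206 × (465 − 55) + 1278794 × (465 − 78.03) = 332.59 + 494.85 = 827.44 × 10⁶ N·mm.
M_n = 827.44 kN·m.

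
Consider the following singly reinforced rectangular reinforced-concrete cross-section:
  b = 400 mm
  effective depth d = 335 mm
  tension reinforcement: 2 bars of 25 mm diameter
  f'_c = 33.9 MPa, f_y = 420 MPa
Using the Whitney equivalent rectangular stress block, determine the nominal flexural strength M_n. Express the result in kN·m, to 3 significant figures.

M_n ≈ 131 kN·m

A_s = 2 × 491 = 982 mm².
T = A_s f_y = 982 × 420 = 412440 N = 412.44 kN.
From C = T: a = T/(0.85 f'_c b) = 412440/(0.85 × 33.9 × 400) = 35.78 mm.
M_n = T(d − a/2) = 412.44 kN × (335 − 17.89) mm = 130.79 kN·m.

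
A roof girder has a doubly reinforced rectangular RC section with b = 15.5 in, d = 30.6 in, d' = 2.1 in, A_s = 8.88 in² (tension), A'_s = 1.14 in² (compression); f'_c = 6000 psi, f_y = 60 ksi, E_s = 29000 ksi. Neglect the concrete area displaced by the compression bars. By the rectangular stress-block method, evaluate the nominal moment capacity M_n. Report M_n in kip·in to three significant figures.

M_n ≈ 14800 kip·in

Assume both steels yield.
a = (A_s − A'_s) f_y/(0.85 f'_c b) = (8.88 − 1.14) × 60/(0.85 × 6 × 15.5) = 5.875 in.
c = a/β₁ = 5.875/0.75 = 7.833 in; ε'_s = 0.003(c − d')/c = 0.0022 ≥ ε_y = 0.0021, so the compression steel yields.
M_n = (A_s − A'_s) f_y (d − a/2) + A'_s f_y (d − d') = 464.4 × (30.6 − 2.9375) + 68.4 × (30.6 − 2.1) = 12846.5 + 1949.4 = 14795.9 kip·in.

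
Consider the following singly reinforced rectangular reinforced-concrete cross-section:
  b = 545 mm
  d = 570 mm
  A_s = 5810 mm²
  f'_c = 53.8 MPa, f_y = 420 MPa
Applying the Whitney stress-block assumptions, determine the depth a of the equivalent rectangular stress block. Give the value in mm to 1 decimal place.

T = A_s f_y = 5810 × 420 = 2440200 N = 2440.2 kN.
Setting C = 0.85 f'_c a b equal to T: a = 2440200/(0.85 × 53.8 × 545) = 97.9 mm.

a ≈ 97.9 mm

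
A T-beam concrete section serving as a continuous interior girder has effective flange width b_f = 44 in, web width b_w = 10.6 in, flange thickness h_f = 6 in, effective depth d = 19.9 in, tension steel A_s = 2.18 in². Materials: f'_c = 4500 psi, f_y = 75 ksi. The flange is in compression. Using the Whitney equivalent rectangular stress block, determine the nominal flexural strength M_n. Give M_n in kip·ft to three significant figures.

M_n ≈ 265 kip·ft

Tension: T = A_s f_y = 2.18 × 75 = 163.5 kips.
Try a within the flange: a = T/(0.85 f'_c b_f) = 163.5/(0.85 × 4.5 × 44) = 0.971 in.
Since a = 0.971 ≤ h_f = 6 in, the stress block lies entirely in the flange; analyse as a rectangular beam of width b_f.
M_n = T(d − a/2) = 163.5 × (19.9 − 0.4855) = 3174.3 kip·in.
M_n = 3174.3/12 = 264.53 kip·ft.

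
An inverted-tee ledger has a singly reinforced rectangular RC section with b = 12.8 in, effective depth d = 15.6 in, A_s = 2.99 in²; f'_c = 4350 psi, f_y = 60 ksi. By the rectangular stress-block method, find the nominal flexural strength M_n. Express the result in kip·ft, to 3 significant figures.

T = A_s f_y = 2.99 × 60 = 179.4 kips.
a = T/(0.85 f'_c b) = 179.4/(0.85 × 4.35 × 12.8) = 3.791 in.
M_n = T(d − a/2) = 179.4 × (15.6 − 1.8955) = 2458.6 kip·in = 2458.6/12 = 204.88 kip·ft.

M_n ≈ 205 kip·ft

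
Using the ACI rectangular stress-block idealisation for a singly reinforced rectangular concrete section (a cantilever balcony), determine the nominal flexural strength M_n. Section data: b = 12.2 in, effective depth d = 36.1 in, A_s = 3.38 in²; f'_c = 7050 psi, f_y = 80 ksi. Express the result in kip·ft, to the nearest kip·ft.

M_n ≈ 772 kip·ft

T = A_s f_y = 3.38 × 80 = 270.4 kips.
a = T/(0.85 f'_c b) = 270.4/(0.85 × 7.05 × 12.2) = 3.699 in.
M_n = T(d − a/2) = 270.4 × (36.1 − 1.8495) = 9261.3 kip·in = 9261.3/12 = 771.78 kip·ft.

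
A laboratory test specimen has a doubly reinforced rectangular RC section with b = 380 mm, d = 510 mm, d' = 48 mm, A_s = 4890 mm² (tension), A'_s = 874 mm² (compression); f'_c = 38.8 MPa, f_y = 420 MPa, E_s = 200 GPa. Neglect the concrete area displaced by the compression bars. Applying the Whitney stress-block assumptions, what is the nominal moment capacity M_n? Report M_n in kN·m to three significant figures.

Assume both tension and compression steel yield.
Net tension couple steel: A_s − A'_s = 4016 mm².
a = (A_s − A'_s) f_y / (0.85 f'_c b) = 1686720/(0.85 × 38.8 × 380) = 134.59 mm.
c = a/β₁ = 134.59/0.773 = 174.11 mm; ε'_s = 0.003(c − d')/c = 0.0022 ≥ f_y/E_s = 0.0021, so compression steel does yield.
M_n = (A_s − A'_s) f_y (d − a/2) + A'_s f_y (d − d') = [1686720 × (510 − 67.295) + 367080 × (510 − 48)] × 10⁻⁶ = 746.72 + 169.59 = 916.31 kN·m.

M_n ≈ 916 kN·m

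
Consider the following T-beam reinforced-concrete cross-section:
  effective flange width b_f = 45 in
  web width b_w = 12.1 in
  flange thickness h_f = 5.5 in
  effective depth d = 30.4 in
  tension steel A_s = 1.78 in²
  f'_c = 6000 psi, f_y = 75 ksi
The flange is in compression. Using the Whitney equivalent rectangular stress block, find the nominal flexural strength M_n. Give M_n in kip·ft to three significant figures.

M_n ≈ 335 kip·ft

Tension: T = A_s f_y = 1.78 × 75 = 133.5 kips.
Try a within the flange: a = T/(0.85 f'_c b_f) = 133.5/(0.85 × 6 × 45) = 0.582 in.
Since a = 0.582 ≤ h_f = 5.5 in, the stress block lies entirely in the flange; analyse as a rectangular beam of width b_f.
M_n = T(d − a/2) = 133.5 × (30.4 − 0.291) = 4019.6 kip·in.
M_n = 4019.6/12 = 334.97 kip·ft.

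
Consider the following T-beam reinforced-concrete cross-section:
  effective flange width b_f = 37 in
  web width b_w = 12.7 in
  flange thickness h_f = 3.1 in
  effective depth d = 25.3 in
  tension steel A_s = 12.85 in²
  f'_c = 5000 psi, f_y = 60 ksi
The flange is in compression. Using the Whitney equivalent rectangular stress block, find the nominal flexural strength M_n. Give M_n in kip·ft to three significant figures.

M_n ≈ 1430 kip·ft

Tension: T = A_s f_y = 12.85 × 60 = 771 kips.
Try a within the flange: a = T/(0.85 f'_c b_f) = 771/(0.85 × 5 × 37) = 4.903 in.
a = 4.903 > h_f = 3.1 in: the block extends into the web. Split into flange-overhang and web parts.
C_f = 0.85 f'_c (b_f − b_w) h_f = 0.85 × 5 × (37 − 12.7) × 3.1 = 320.2 kips.
Remaining web compression depth: a_w = (T − C_f)/(0.85 f'_c b_w) = (771 − 320.2)/(0.85 × 5 × 12.7) = 8.352 in.
M_n = C_f(d − h_f/2) + (T − C_f)(d − a_w/2) = 320.2 × (25.3 − 1.55) + 450.8 × (25.3 − 4.176) = 7604.8 + 9522.7 = 17127.5 kip·in.
M_n = 17127.5/12 = 1427.29 kip·ft.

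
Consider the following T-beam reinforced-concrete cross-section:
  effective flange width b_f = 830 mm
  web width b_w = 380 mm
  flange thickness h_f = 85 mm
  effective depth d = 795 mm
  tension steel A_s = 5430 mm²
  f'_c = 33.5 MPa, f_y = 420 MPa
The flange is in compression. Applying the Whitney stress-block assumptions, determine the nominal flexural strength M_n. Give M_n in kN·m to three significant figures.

Tension: T = A_s f_y = 5430 × 420 = 2280600 N.
Try a within the flange: a = T/(0.85 f'_c b_f) = 2280600/(0.85 × 33.5 × 830) = 96.50 mm.
a = 96.50 > h_f = 85 mm: the block extends into the web. Split into flange-overhang and web parts.
C_f = 0.85 f'_c (b_f − b_w) h_f = 0.85 × 33.5 × (830 − 380) × 85 = 1089169 N.
Remaining web compression depth: a_w = (T − C_f)/(0.85 f'_c b_w) = (2280600 − 1089169)/(0.85 × 33.5 × 380) = 110.11 mm.
M_n = C_f(d − h_f/2) + (T − C_f)(d − a_w/2) = 1089169 × (795 − 42.5) + 1191431 × (795 − 55.055) = 819.60 + 881.59 = 1701.19 × 10⁶ N·mm.
M_n = 1701.19 kN·m.

M_n ≈ 1700 kN·m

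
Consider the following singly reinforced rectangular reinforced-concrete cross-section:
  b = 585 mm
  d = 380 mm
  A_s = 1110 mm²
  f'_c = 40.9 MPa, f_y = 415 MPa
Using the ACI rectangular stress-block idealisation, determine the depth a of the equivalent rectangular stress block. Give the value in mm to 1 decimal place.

T = A_s f_y = 1110 × 415 = 460650 N = 460.65 kN.
Setting C = 0.85 f'_c a b equal to T: a = 460650/(0.85 × 40.9 × 585) = 22.7 mm.

a ≈ 22.7 mm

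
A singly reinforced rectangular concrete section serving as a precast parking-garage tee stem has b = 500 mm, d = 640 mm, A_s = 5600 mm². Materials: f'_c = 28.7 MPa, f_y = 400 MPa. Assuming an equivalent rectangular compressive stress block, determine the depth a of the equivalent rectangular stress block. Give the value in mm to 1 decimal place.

T = A_s f_y = 5600 × 400 = 2240000 N = 2240 kN.
Setting C = 0.85 f'_c a b equal to T: a = 2240000/(0.85 × 28.7 × 500) = 183.6 mm.

a ≈ 183.6 mm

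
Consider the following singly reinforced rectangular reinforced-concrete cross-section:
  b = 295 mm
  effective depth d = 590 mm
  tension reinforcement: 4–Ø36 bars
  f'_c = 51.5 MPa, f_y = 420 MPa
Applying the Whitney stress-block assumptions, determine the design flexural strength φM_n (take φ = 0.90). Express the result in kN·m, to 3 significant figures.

A_s = 4 × 1018 = 4072 mm².
T = A_s f_y = 4072 × 420 = 1710240 N = 1710.24 kN.
From C = T: a = T/(0.85 f'_c b) = 1710240/(0.85 × 51.5 × 295) = 132.44 mm.
M_n = T(d − a/2) = 1710.24 kN × (590 − 66.22) mm = 895.79 kN·m.
φM_n = 0.90 × 895.79 = 806.21 kN·m.

φM_n ≈ 806 kN·m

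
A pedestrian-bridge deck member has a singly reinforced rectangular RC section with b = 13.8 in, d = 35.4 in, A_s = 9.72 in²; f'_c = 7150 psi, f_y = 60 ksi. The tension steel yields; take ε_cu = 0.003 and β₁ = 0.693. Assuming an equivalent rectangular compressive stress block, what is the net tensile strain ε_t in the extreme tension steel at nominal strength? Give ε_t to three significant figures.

a = A_s f_y/(0.85 f'_c b) = 6.954 in.
β₁ = 0.693, so c = a/β₁ = 6.954/0.693 = 10.035 in.
From the linear strain diagram with ε_cu = 0.003: ε_t = 0.003 (d − c)/c = 0.003 × (35.4 − 10.035)/10.035 = 0.00758.
Since ε_t ≥ 0.005, the section is tension-controlled.

ε_t ≈ 0.00758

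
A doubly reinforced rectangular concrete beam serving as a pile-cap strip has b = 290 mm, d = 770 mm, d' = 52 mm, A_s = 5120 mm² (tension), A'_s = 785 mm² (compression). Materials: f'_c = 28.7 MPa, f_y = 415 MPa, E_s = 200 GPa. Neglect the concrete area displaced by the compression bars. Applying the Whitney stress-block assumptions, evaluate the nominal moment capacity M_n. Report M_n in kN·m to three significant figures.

Assume both tension and compression steel yield.
Net tension couple steel: A_s − A'_s = 4335 mm².
a = (A_s − A'_s) f_y / (0.85 f'_c b) = 1799025/(0.85 × 28.7 × 290) = 254.30 mm.
c = a/β₁ = 254.30/0.845 = 300.95 mm; ε'_s = 0.003(c − d')/c = 0.0025 ≥ f_y/E_s = 0.0021, so compression steel does yield.
M_n = (A_s − A'_s) f_y (d − a/2) + A'_s f_y (d − d') = [1799025 × (770 − 127.15) + 325775 × (770 − 52)] × 10⁻⁶ = 1156.50 + 233.91 = 1390.41 kN·m.

M_n ≈ 1390 kN·m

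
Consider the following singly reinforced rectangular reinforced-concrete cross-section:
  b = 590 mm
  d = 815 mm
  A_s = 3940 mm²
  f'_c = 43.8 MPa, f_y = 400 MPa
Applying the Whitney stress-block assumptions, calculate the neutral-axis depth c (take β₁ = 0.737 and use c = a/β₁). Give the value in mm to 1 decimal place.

T = A_s f_y = 3940 × 400 = 1576000 N = 1576 kN.
Setting C = 0.85 f'_c a b equal to T: a = 1576000/(0.85 × 43.8 × 590) = 71.748 mm.
With β₁ = 0.737, c = a/β₁ = 71.748/0.737 = 97.4 mm.

c ≈ 97.4 mm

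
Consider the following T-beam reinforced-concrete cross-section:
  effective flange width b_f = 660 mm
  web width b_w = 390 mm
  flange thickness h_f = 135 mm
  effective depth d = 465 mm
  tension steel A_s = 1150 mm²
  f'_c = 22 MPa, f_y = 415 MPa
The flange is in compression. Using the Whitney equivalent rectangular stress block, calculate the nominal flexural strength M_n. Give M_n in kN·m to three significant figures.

Tension: T = A_s f_y = 1150 × 415 = 477250 N.
Try a within the flange: a = T/(0.85 f'_c b_f) = 477250/(0.85 × 22 × 660) = 38.67 mm.
Since a = 38.67 ≤ h_f = 135 mm, the stress block lies entirely in the flange; analyse as a rectangular beam of width b_f.
M_n = T(d − a/2) = 477250 × (465 − 19.335) = 212.69 × 10⁶ N·mm.
M_n = 212.69 kN·m.

M_n ≈ 213 kN·m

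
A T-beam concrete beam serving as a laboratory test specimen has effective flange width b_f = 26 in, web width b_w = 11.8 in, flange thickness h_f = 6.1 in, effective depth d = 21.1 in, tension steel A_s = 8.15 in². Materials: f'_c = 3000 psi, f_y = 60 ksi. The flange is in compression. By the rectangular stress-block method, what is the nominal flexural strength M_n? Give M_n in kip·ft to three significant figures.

M_n ≈ 704 kip·ft

Tension: T = A_s f_y = 8.15 × 60 = 489 kips.
Try a within the flange: a = T/(0.85 f'_c b_f) = 489/(0.85 × 3 × 26) = 7.376 in.
a = 7.376 > h_f = 6.1 in: the block extends into the web. Split into flange-overhang and web parts.
C_f = 0.85 f'_c (b_f − b_w) h_f = 0.85 × 3 × (26 − 11.8) × 6.1 = 220.9 kips.
Remaining web compression depth: a_w = (T − C_f)/(0.85 f'_c b_w) = (489 − 220.9)/(0.85 × 3 × 11.8) = 8.910 in.
M_n = C_f(d − h_f/2) + (T − C_f)(d − a_w/2) = 220.9 × (21.1 − 3.05) + 268.1 × (21.1 − 4.455) = 3987.2 + 4462.5 = 8449.7 kip·in.
M_n = 8449.7/12 = 704.14 kip·ft.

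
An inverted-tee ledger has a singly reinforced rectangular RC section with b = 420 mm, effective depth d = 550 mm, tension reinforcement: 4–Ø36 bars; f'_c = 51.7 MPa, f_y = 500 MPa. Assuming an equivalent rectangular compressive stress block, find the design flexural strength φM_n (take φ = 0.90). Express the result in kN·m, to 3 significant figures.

φM_n ≈ 907 kN·m

A_s = 4 × 1018 = 4072 mm².
T = A_s f_y = 4072 × 500 = 2036000 N = 2036 kN.
From C = T: a = T/(0.85 f'_c b) = 2036000/(0.85 × 51.7 × 420) = 110.31 mm.
M_n = T(d − a/2) = 2036 kN × (550 − 55.155) mm = 1007.50 kN·m.
φM_n = 0.90 × 1007.50 = 906.75 kN·m.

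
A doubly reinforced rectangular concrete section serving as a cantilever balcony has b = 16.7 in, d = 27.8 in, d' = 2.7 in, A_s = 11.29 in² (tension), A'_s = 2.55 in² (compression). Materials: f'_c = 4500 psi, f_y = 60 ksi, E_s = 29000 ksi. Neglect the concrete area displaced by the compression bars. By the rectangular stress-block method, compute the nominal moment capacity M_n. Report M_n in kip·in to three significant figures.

Assume both steels yield.
a = (A_s − A'_s) f_y/(0.85 f'_c b) = (11.29 − 2.55) × 60/(0.85 × 4.5 × 16.7) = 8.209 in.
c = a/β₁ = 8.209/0.825 = 9.950 in; ε'_s = 0.003(c − d')/c = 0.0022 ≥ ε_y = 0.0021, so the compression steel yields.
M_n = (A_s − A'_s) f_y (d − a/2) + A'_s f_y (d − d') = 524.4 × (27.8 − 4.1045) + 153 × (27.8 − 2.7) = 12425.9 + 3840.3 = 16266.2 kip·in.

M_n ≈ 16300 kip·in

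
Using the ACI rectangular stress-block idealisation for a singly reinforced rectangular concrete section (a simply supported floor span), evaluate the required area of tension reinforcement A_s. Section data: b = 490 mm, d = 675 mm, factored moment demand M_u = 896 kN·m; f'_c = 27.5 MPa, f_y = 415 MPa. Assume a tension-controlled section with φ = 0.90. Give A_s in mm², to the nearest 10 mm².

A_s ≈ 3980 mm²

M_n = M_u/φ = 896/0.90 = 995.556 kN·m.
With M_n = 0.85 f'_c a b (d − a/2), solve the quadratic for a:
a = d − √(d² − 2M_n/(0.85 f'_c b)) = 675 − √(675² − 2 × 995.556×10⁶/(0.85 × 27.5 × 490)) = 144.17 mm.
A_s = 0.85 f'_c a b / f_y = 0.85 × 27.5 × 144.17 × 490 / 415 = 3979.0 mm².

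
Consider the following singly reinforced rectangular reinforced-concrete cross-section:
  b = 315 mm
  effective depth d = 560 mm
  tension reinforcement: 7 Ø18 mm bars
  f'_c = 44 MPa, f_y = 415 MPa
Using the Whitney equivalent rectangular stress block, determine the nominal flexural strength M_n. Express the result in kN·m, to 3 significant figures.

M_n ≈ 390 kN·m

A_s = 7 × 254 = 1778 mm².
T = A_s f_y = 1778 × 415 = 737870 N = 737.87 kN.
From C = T: a = T/(0.85 f'_c b) = 737870/(0.85 × 44 × 315) = 62.63 mm.
M_n = T(d − a/2) = 737.87 kN × (560 − 31.315) mm = 390.10 kN·m.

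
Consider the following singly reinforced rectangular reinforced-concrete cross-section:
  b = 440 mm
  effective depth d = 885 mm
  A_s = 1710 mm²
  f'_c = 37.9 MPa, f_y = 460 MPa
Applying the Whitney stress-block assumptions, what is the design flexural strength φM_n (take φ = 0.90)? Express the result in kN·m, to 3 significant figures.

T = A_s f_y = 1710 × 460 = 786600 N = 786.6 kN.
From C = T: a = T/(0.85 f'_c b) = 786600/(0.85 × 37.9 × 440) = 55.49 mm.
M_n = T(d − a/2) = 786.6 kN × (885 − 27.745) mm = 674.32 kN·m.
φM_n = 0.90 × 674.32 = 606.89 kN·m.

φM_n ≈ 607 kN·m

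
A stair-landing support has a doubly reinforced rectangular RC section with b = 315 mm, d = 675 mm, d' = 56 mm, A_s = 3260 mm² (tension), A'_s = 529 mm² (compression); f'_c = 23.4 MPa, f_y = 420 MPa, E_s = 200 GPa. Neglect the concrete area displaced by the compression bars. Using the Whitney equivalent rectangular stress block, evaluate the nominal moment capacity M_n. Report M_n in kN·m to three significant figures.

M_n ≈ 807 kN·m

Assume both tension and compression steel yield.
Net tension couple steel: A_s − A'_s = 2731 mm².
a = (A_s − A'_s) f_y / (0.85 f'_c b) = 1147020/(0.85 × 23.4 × 315) = 183.07 mm.
c = a/β₁ = 183.07/0.85 = 215.38 mm; ε'_s = 0.003(c − d')/c = 0.0022 ≥ f_y/E_s = 0.0021, so compression steel does yield.
M_n = (A_s − A'_s) f_y (d − a/2) + A'_s f_y (d − d') = [1147020 × (675 − 91.535) + 222180 × (675 − 56)] × 10⁻⁶ = 669.25 + 137.53 = 806.78 kN·m.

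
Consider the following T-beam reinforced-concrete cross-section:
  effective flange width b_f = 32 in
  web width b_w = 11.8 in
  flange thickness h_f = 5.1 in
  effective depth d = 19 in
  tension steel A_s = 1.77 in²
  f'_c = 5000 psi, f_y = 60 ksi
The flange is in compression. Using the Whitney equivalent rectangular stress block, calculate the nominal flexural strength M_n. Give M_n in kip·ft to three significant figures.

Tension: T = A_s f_y = 1.77 × 60 = 106.2 kips.
Try a within the flange: a = T/(0.85 f'_c b_f) = 106.2/(0.85 × 5 × 32) = 0.781 in.
Since a = 0.781 ≤ h_f = 5.1 in, the stress block lies entirely in the flange; analyse as a rectangular beam of width b_f.
M_n = T(d − a/2) = 106.2 × (19 − 0.3905) = 1976.3 kip·in.
M_n = 1976.3/12 = 164.69 kip·ft.

M_n ≈ 165 kip·ft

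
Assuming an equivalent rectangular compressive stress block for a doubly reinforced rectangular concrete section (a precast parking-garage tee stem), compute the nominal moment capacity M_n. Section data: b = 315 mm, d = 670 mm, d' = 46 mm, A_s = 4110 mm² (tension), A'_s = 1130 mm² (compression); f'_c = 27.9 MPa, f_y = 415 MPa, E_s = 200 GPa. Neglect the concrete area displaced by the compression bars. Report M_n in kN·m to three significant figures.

Assume both tension and compression steel yield.
Net tension couple steel: A_s − A'_s = 2980 mm².
a = (A_s − A'_s) f_y / (0.85 f'_c b) = 1236700/(0.85 × 27.9 × 315) = 165.55 mm.
c = a/β₁ = 165.55/0.85 = 194.76 mm; ε'_s = 0.003(c − d')/c = 0.0023 ≥ f_y/E_s = 0.0021, so compression steel does yield.
M_n = (A_s − A'_s) f_y (d − a/2) + A'_s f_y (d − d') = [1236700 × (670 − 82.775) + 468950 × (670 − 46)] × 10⁻⁶ = 726.22 + 292.62 = 1018.84 kN·m.

M_n ≈ 1020 kN·m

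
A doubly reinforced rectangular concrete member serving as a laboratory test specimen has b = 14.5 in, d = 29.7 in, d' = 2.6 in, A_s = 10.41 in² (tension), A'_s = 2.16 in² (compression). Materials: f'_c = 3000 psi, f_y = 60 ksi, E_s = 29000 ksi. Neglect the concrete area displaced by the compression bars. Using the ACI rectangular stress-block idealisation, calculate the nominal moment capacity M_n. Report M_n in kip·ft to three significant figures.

M_n ≈ 1240 kip·ft

Assume both steels yield.
a = (A_s − A'_s) f_y/(0.85 f'_c b) = (10.41 − 2.16) × 60/(0.85 × 3 × 14.5) = 13.387 in.
c = a/β₁ = 13.387/0.85 = 15.749 in; ε'_s = 0.003(c − d')/c = 0.0025 ≥ ε_y = 0.0021, so the compression steel yields.
M_n = (A_s − A'_s) f_y (d − a/2) + A'_s f_y (d − d') = 495 × (29.7 − 6.6935) + 129.6 × (29.7 − 2.6) = 11388.2 + 3512.2 = 14900.4 kip·in = 14900.4/12 = 1241.70 kip·ft.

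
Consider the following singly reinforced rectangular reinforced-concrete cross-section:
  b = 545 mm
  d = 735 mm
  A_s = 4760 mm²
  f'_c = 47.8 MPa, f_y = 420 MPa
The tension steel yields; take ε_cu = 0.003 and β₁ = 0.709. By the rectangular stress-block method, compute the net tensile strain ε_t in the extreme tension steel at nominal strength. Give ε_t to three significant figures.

ε_t ≈ 0.0143

a = A_s f_y/(0.85 f'_c b) = 90.28 mm.
β₁ = 0.709, so c = a/β₁ = 90.28/0.709 = 127.33 mm.
From the linear strain diagram with ε_cu = 0.003: ε_t = 0.003 (d − c)/c = 0.003 × (735 − 127.33)/127.33 = 0.0143.
Since ε_t ≥ 0.005, the section is tension-controlled.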